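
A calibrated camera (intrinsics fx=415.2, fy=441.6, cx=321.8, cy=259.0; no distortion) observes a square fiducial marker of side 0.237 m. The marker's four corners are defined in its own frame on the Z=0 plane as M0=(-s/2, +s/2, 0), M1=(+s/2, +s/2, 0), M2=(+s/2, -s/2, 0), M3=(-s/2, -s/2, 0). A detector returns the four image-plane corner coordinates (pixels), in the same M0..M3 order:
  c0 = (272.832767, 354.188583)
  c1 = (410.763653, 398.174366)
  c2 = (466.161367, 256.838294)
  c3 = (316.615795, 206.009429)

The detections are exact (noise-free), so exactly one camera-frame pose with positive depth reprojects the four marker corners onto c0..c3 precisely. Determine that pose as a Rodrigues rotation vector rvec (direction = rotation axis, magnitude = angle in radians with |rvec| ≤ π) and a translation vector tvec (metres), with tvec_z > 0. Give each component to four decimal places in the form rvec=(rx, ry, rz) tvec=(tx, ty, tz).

rvec=(0.2478, -0.0139, 0.3083) tvec=(0.0695, 0.0709, 0.6498)

Intrinsics K: fx=415.2, fy=441.6, cx=321.8, cy=259.0
Marker side s = 0.237 m; corners in marker frame (Z=0):
  M0 = (-0.1185, +0.1185, 0)
  M1 = (+0.1185, +0.1185, 0)
  M2 = (+0.1185, -0.1185, 0)
  M3 = (-0.1185, -0.1185, 0)
Detected image corners:
  c0 = (272.832767, 354.188583) px
  c1 = (410.763653, 398.174366) px
  c2 = (466.161367, 256.838294) px
  c3 = (316.615795, 206.009429) px
Planar DLT: solve 8×8 A·h = b for H (H[2,2]=1):
  H  [+634.34228 -74.50439 +366.18352]
  H  [+223.36833 +722.50607 +307.18197]
  H  [+0.07889 +0.36816 +1.00000]
B = K⁻¹H; ‖b₁‖=1.538988, ‖b₂‖=1.538988; λ = 2/(‖b₁‖+‖b₂‖) = 0.649778, sign → tz>0 ⇒ λ=+0.649778
r₁ = λ·B[:,0] = (+0.95300,+0.29860,+0.05126); r₂ = λ·B[:,1] = (-0.30201,+0.92280,+0.23923)
r₃ = r₁×r₂ = (+0.02413,-0.24346,+0.96961); SVD([r₁ r₂ r₃]) → R = UVᵀ:
  R  [+0.95300 -0.30201 +0.02413]
  R  [+0.29860 +0.92280 -0.24346]
  R  [+0.05126 +0.23923 +0.96961]
t = (+0.06946, +0.07090, +0.64978) m
tr R = 2.845411; θ = arccos((tr R − 1)/2) = 0.395756 rad = 22.675°
axis k = ((R−Rᵀ)₃₂, (R−Rᵀ)₁₃, (R−Rᵀ)₂₁) / (2 sinθ) = (+0.626046, -0.035191, +0.778992)
rvec = θ·k = (+0.247761, -0.013927, +0.308290)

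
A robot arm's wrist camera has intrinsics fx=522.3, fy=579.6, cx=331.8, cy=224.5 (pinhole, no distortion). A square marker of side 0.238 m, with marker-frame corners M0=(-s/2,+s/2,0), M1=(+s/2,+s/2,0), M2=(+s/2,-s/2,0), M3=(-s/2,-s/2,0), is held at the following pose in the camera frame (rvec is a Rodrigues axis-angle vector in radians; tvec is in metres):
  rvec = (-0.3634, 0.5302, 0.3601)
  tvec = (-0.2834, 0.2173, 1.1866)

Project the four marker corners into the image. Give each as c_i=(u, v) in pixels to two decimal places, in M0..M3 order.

c0=(148.56, 363.50) c1=(218.17, 409.85) c2=(269.26, 295.71) c3=(197.57, 263.01)

Intrinsics K: fx=522.3, fy=579.6, cx=331.8, cy=224.5
Marker side s = 0.238 m; corners in marker frame (Z=0):
  M0 = (-0.1190, +0.1190, 0)
  M1 = (+0.1190, +0.1190, 0)
  M2 = (+0.1190, -0.1190, 0)
  M3 = (-0.1190, -0.1190, 0)
rvec = (-0.3634, 0.5302, 0.3601), |rvec| = θ = 0.73678 rad = 42.214°
Rodrigues: sinθ=0.67191, 1−cosθ=0.25936; R = I + sinθ·[k]× + (1−cosθ)·[k]×²:
    [+0.80373 -0.42045 +0.42099]
    [+0.23634 +0.87495 +0.42262]
    [-0.54604 -0.24018 +0.80259]
t = (-0.2834, 0.2173, 1.1866) m
M0: Pc = R·M0+t = (-0.42908, +0.29329, +1.22300); u = 522.3·(-0.42908)/1.22300 + 331.8 = 148.5556, v = 579.6·(+0.29329)/1.22300 + 224.5 = 363.4976
M1: Pc = R·M1+t = (-0.23779, +0.34954, +1.09304); u = 522.3·(-0.23779)/1.09304 + 331.8 = 218.1743, v = 579.6·(+0.34954)/1.09304 + 224.5 = 409.8501
M2: Pc = R·M2+t = (-0.13772, +0.14131, +1.15020); u = 522.3·(-0.13772)/1.15020 + 331.8 = 269.2612, v = 579.6·(+0.14131)/1.15020 + 224.5 = 295.7052
M3: Pc = R·M3+t = (-0.32901, +0.08506, +1.28016); u = 522.3·(-0.32901)/1.28016 + 331.8 = 197.5651, v = 579.6·(+0.08506)/1.28016 + 224.5 = 263.0101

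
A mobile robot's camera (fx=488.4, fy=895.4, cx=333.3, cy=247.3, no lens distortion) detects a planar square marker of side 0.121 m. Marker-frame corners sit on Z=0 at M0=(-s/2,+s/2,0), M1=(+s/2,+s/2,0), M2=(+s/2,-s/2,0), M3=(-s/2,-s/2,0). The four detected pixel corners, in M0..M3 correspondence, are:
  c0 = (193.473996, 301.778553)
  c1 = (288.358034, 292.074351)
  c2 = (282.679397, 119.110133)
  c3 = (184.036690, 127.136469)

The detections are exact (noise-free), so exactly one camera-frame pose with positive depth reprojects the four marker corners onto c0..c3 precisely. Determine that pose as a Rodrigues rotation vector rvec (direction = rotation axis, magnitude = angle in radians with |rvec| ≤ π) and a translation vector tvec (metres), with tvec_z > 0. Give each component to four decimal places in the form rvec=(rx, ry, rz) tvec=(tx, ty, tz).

Intrinsics K: fx=488.4, fy=895.4, cx=333.3, cy=247.3
Marker side s = 0.121 m; corners in marker frame (Z=0):
  M0 = (-0.0605, +0.0605, 0)
  M1 = (+0.0605, +0.0605, 0)
  M2 = (+0.0605, -0.0605, 0)
  M3 = (-0.0605, -0.0605, 0)
Detected image corners:
  c0 = (193.473996, 301.778553) px
  c1 = (288.358034, 292.074351) px
  c2 = (282.679397, 119.110133) px
  c3 = (184.036690, 127.136469) px
Planar DLT: solve 8×8 A·h = b for H (H[2,2]=1):
  H  [+822.11489 +136.72529 +237.48906]
  H  [-53.28270 +1502.20138 +211.64766]
  H  [+0.09578 +0.31354 +1.00000]
B = K⁻¹H; ‖b₁‖=1.623031, ‖b₂‖=1.623031; λ = 2/(‖b₁‖+‖b₂‖) = 0.616131, sign → tz>0 ⇒ λ=+0.616131
r₁ = λ·B[:,0] = (+0.99685,-0.05296,+0.05901); r₂ = λ·B[:,1] = (+0.04065,+0.98032,+0.19318)
r₃ = r₁×r₂ = (-0.06808,-0.19018,+0.97939); SVD([r₁ r₂ r₃]) → R = UVᵀ:
  R  [+0.99685 +0.04065 -0.06808]
  R  [-0.05296 +0.98032 -0.19018]
  R  [+0.05901 +0.19318 +0.97939]
t = (-0.12087, -0.02453, +0.61613) m
tr R = 2.956558; θ = arccos((tr R − 1)/2) = 0.208807 rad = 11.964°
axis k = ((R−Rᵀ)₃₂, (R−Rᵀ)₁₃, (R−Rᵀ)₂₁) / (2 sinθ) = (+0.924685, -0.306553, -0.225794)
rvec = θ·k = (+0.193080, -0.064010, -0.047147)

rvec=(0.1931, -0.0640, -0.0471) tvec=(-0.1209, -0.0245, 0.6161)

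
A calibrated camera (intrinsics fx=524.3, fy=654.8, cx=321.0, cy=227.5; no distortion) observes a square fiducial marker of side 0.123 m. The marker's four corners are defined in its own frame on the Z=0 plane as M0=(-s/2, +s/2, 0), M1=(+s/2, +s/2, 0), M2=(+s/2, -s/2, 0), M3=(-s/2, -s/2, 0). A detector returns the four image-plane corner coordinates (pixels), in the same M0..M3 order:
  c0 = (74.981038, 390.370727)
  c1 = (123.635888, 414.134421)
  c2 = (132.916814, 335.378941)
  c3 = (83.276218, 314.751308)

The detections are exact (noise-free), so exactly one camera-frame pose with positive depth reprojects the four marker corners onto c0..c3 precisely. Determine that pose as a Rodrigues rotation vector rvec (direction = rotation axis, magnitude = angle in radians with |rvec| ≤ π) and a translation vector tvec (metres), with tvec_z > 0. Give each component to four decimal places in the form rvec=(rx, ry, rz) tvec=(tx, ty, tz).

rvec=(0.0648, 0.3767, 0.1952) tvec=(-0.4158, 0.2081, 1.0007)

Intrinsics K: fx=524.3, fy=654.8, cx=321.0, cy=227.5
Marker side s = 0.123 m; corners in marker frame (Z=0):
  M0 = (-0.0615, +0.0615, 0)
  M1 = (+0.0615, +0.0615, 0)
  M2 = (+0.0615, -0.0615, 0)
  M3 = (-0.0615, -0.0615, 0)
Detected image corners:
  c0 = (74.981038, 390.370727) px
  c1 = (123.635888, 414.134421) px
  c2 = (132.916814, 335.378941) px
  c3 = (83.276218, 314.751308) px
Planar DLT: solve 8×8 A·h = b for H (H[2,2]=1):
  H  [+362.34615 -61.10158 +103.13357]
  H  [+50.06331 +663.22979 +363.64876]
  H  [-0.35876 +0.09891 +1.00000]
B = K⁻¹H; ‖b₁‖=0.999313, ‖b₂‖=0.999312; λ = 2/(‖b₁‖+‖b₂‖) = 1.000688, sign → tz>0 ⇒ λ=+1.000688
r₁ = λ·B[:,0] = (+0.91138,+0.20124,-0.35901); r₂ = λ·B[:,1] = (-0.17722,+0.97918,+0.09898)
r₃ = r₁×r₂ = (+0.37145,-0.02659,+0.92807); SVD([r₁ r₂ r₃]) → R = UVᵀ:
  R  [+0.91138 -0.17722 +0.37145]
  R  [+0.20124 +0.97918 -0.02659]
  R  [-0.35901 +0.09898 +0.92807]
t = (-0.41582, +0.20807, +1.00069) m
tr R = 2.818633; θ = arccos((tr R − 1)/2) = 0.429158 rad = 24.589°
axis k = ((R−Rᵀ)₃₂, (R−Rᵀ)₁₃, (R−Rᵀ)₂₁) / (2 sinθ) = (+0.150885, +0.877737, +0.454766)
rvec = θ·k = (+0.064753, +0.376688, +0.195166)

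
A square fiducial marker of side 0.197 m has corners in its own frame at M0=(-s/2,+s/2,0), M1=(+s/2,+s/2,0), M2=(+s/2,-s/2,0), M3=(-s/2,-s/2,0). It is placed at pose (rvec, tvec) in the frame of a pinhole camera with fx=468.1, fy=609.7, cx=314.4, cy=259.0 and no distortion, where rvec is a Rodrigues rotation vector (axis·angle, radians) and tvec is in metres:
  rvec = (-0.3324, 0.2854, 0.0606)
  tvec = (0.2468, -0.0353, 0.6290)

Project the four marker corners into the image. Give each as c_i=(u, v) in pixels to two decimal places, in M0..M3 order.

Intrinsics K: fx=468.1, fy=609.7, cx=314.4, cy=259.0
Marker side s = 0.197 m; corners in marker frame (Z=0):
  M0 = (-0.0985, +0.0985, 0)
  M1 = (+0.0985, +0.0985, 0)
  M2 = (+0.0985, -0.0985, 0)
  M3 = (-0.0985, -0.0985, 0)
rvec = (-0.3324, 0.2854, 0.0606), |rvec| = θ = 0.44228 rad = 25.341°
Rodrigues: sinθ=0.42800, 1−cosθ=0.09622; R = I + sinθ·[k]× + (1−cosθ)·[k]×²:
    [+0.95813 -0.10531 +0.26628]
    [+0.01198 +0.94384 +0.33018]
    [-0.28609 -0.31316 +0.90558]
t = (0.2468, -0.0353, 0.6290) m
M0: Pc = R·M0+t = (+0.14205, +0.05649, +0.62633); u = 468.1·(+0.14205)/0.62633 + 314.4 = 420.5644, v = 609.7·(+0.05649)/0.62633 + 259.0 = 313.9885
M1: Pc = R·M1+t = (+0.33080, +0.05885, +0.56997); u = 468.1·(+0.33080)/0.56997 + 314.4 = 586.0770, v = 609.7·(+0.05885)/0.56997 + 259.0 = 321.9501
M2: Pc = R·M2+t = (+0.35155, -0.12709, +0.63167); u = 468.1·(+0.35155)/0.63167 + 314.4 = 574.9171, v = 609.7·(-0.12709)/0.63167 + 259.0 = 136.3308
M3: Pc = R·M3+t = (+0.16280, -0.12945, +0.68803); u = 468.1·(+0.16280)/0.68803 + 314.4 = 425.1595, v = 609.7·(-0.12945)/0.68803 + 259.0 = 144.2883

c0=(420.56, 313.99) c1=(586.08, 321.95) c2=(574.92, 136.33) c3=(425.16, 144.29)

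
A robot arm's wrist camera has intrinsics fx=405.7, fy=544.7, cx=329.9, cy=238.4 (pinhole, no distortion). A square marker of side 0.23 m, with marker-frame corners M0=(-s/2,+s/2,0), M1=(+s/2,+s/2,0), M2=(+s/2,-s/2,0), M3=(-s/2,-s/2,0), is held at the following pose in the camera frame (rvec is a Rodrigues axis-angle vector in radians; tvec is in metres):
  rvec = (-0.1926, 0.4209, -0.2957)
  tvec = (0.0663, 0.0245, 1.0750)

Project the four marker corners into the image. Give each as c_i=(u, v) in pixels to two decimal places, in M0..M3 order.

c0=(327.63, 323.06) c1=(408.38, 290.29) c2=(382.97, 176.55) c3=(308.08, 216.22)

Intrinsics K: fx=405.7, fy=544.7, cx=329.9, cy=238.4
Marker side s = 0.23 m; corners in marker frame (Z=0):
  M0 = (-0.1150, +0.1150, 0)
  M1 = (+0.1150, +0.1150, 0)
  M2 = (+0.1150, -0.1150, 0)
  M3 = (-0.1150, -0.1150, 0)
rvec = (-0.1926, 0.4209, -0.2957), |rvec| = θ = 0.54926 rad = 31.470°
Rodrigues: sinθ=0.52206, 1−cosθ=0.14709; R = I + sinθ·[k]× + (1−cosθ)·[k]×²:
    [+0.87100 +0.24153 +0.42782]
    [-0.32058 +0.93928 +0.12238]
    [-0.37229 -0.24374 +0.89554]
t = (0.0663, 0.0245, 1.0750) m
M0: Pc = R·M0+t = (-0.00609, +0.16938, +1.08978); u = 405.7·(-0.00609)/1.08978 + 329.9 = 327.6334, v = 544.7·(+0.16938)/1.08978 + 238.4 = 323.0623
M1: Pc = R·M1+t = (+0.19424, +0.09565, +1.00416); u = 405.7·(+0.19424)/1.00416 + 329.9 = 408.3771, v = 544.7·(+0.09565)/1.00416 + 238.4 = 290.2855
M2: Pc = R·M2+t = (+0.13869, -0.12038, +1.06022); u = 405.7·(+0.13869)/1.06022 + 329.9 = 382.9701, v = 544.7·(-0.12038)/1.06022 + 238.4 = 176.5512
M3: Pc = R·M3+t = (-0.06164, -0.04665, +1.14584); u = 405.7·(-0.06164)/1.14584 + 329.9 = 308.0754, v = 544.7·(-0.04665)/1.14584 + 238.4 = 216.2235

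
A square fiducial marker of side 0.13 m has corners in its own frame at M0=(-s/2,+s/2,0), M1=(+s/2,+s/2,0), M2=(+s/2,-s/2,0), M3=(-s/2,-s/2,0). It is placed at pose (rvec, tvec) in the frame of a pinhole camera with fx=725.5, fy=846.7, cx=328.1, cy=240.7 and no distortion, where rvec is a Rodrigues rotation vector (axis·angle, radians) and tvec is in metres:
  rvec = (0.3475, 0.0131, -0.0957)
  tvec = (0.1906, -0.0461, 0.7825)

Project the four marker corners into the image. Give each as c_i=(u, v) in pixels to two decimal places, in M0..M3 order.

c0=(446.97, 262.39) c1=(564.49, 249.97) c2=(566.32, 114.72) c3=(441.98, 128.54)

Intrinsics K: fx=725.5, fy=846.7, cx=328.1, cy=240.7
Marker side s = 0.13 m; corners in marker frame (Z=0):
  M0 = (-0.0650, +0.0650, 0)
  M1 = (+0.0650, +0.0650, 0)
  M2 = (+0.0650, -0.0650, 0)
  M3 = (-0.0650, -0.0650, 0)
rvec = (0.3475, 0.0131, -0.0957), |rvec| = θ = 0.36067 rad = 20.665°
Rodrigues: sinθ=0.35291, 1−cosθ=0.06434; R = I + sinθ·[k]× + (1−cosθ)·[k]×²:
    [+0.99539 +0.09589 -0.00363]
    [-0.09139 +0.93574 -0.34063]
    [-0.02927 +0.33939 +0.94019]
t = (0.1906, -0.0461, 0.7825) m
M0: Pc = R·M0+t = (+0.13213, +0.02066, +0.80646); u = 725.5·(+0.13213)/0.80646 + 328.1 = 446.9677, v = 846.7·(+0.02066)/0.80646 + 240.7 = 262.3945
M1: Pc = R·M1+t = (+0.26153, +0.00878, +0.80266); u = 725.5·(+0.26153)/0.80266 + 328.1 = 564.4921, v = 846.7·(+0.00878)/0.80266 + 240.7 = 249.9651
M2: Pc = R·M2+t = (+0.24907, -0.11286, +0.75854); u = 725.5·(+0.24907)/0.75854 + 328.1 = 566.3194, v = 846.7·(-0.11286)/0.75854 + 240.7 = 114.7186
M3: Pc = R·M3+t = (+0.11967, -0.10098, +0.76234); u = 725.5·(+0.11967)/0.76234 + 328.1 = 441.9839, v = 846.7·(-0.10098)/0.76234 + 240.7 = 128.5423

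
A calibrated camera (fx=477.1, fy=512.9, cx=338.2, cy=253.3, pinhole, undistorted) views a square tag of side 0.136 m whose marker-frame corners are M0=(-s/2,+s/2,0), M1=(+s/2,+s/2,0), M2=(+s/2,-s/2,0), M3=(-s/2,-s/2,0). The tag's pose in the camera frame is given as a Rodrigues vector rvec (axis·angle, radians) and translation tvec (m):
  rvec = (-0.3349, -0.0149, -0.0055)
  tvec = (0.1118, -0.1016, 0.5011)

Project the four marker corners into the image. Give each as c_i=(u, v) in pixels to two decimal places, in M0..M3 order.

c0=(382.49, 213.38) c1=(517.51, 213.13) c2=(501.26, 90.95) c3=(377.72, 90.69)

Intrinsics K: fx=477.1, fy=512.9, cx=338.2, cy=253.3
Marker side s = 0.136 m; corners in marker frame (Z=0):
  M0 = (-0.0680, +0.0680, 0)
  M1 = (+0.0680, +0.0680, 0)
  M2 = (+0.0680, -0.0680, 0)
  M3 = (-0.0680, -0.0680, 0)
rvec = (-0.3349, -0.0149, -0.0055), |rvec| = θ = 0.33528 rad = 19.210°
Rodrigues: sinθ=0.32903, 1−cosθ=0.05568; R = I + sinθ·[k]× + (1−cosθ)·[k]×²:
    [+0.99988 +0.00787 -0.01371]
    [-0.00293 +0.94443 +0.32870]
    [+0.01553 -0.32862 +0.94433]
t = (0.1118, -0.1016, 0.5011) m
M0: Pc = R·M0+t = (+0.04434, -0.03718, +0.47770); u = 477.1·(+0.04434)/0.47770 + 338.2 = 382.4881, v = 512.9·(-0.03718)/0.47770 + 253.3 = 213.3803
M1: Pc = R·M1+t = (+0.18033, -0.03758, +0.47981); u = 477.1·(+0.18033)/0.47981 + 338.2 = 517.5080, v = 512.9·(-0.03758)/0.47981 + 253.3 = 213.1307
M2: Pc = R·M2+t = (+0.17926, -0.16602, +0.52450); u = 477.1·(+0.17926)/0.52450 + 338.2 = 501.2559, v = 512.9·(-0.16602)/0.52450 + 253.3 = 90.9524
M3: Pc = R·M3+t = (+0.04327, -0.16562, +0.52239); u = 477.1·(+0.04327)/0.52239 + 338.2 = 377.7217, v = 512.9·(-0.16562)/0.52239 + 253.3 = 90.6865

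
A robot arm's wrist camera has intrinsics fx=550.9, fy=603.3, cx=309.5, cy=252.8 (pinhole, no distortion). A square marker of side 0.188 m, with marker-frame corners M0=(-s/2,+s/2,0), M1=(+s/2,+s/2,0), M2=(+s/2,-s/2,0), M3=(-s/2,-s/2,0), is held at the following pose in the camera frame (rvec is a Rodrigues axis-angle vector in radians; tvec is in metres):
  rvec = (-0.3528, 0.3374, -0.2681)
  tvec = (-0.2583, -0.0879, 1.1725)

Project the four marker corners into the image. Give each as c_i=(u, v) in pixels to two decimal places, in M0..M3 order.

c0=(155.35, 266.54) c1=(232.98, 235.28) c2=(220.38, 149.59) c3=(147.76, 182.62)

Intrinsics K: fx=550.9, fy=603.3, cx=309.5, cy=252.8
Marker side s = 0.188 m; corners in marker frame (Z=0):
  M0 = (-0.0940, +0.0940, 0)
  M1 = (+0.0940, +0.0940, 0)
  M2 = (+0.0940, -0.0940, 0)
  M3 = (-0.0940, -0.0940, 0)
rvec = (-0.3528, 0.3374, -0.2681), |rvec| = θ = 0.55694 rad = 31.910°
Rodrigues: sinθ=0.52859, 1−cosθ=0.15112; R = I + sinθ·[k]× + (1−cosθ)·[k]×²:
    [+0.90952 +0.19646 +0.36631]
    [-0.31245 +0.90434 +0.29077]
    [-0.27414 -0.37891 +0.88389]
t = (-0.2583, -0.0879, 1.1725) m
M0: Pc = R·M0+t = (-0.32533, +0.02648, +1.16265); u = 550.9·(-0.32533)/1.16265 + 309.5 = 155.3498, v = 603.3·(+0.02648)/1.16265 + 252.8 = 266.5394
M1: Pc = R·M1+t = (-0.15434, -0.03226, +1.11111); u = 550.9·(-0.15434)/1.11111 + 309.5 = 232.9777, v = 603.3·(-0.03226)/1.11111 + 252.8 = 235.2826
M2: Pc = R·M2+t = (-0.19127, -0.20228, +1.18235); u = 550.9·(-0.19127)/1.18235 + 309.5 = 220.3791, v = 603.3·(-0.20228)/1.18235 + 252.8 = 149.5865
M3: Pc = R·M3+t = (-0.36226, -0.14354, +1.23389); u = 550.9·(-0.36226)/1.23389 + 309.5 = 147.7591, v = 603.3·(-0.14354)/1.23389 + 252.8 = 182.6183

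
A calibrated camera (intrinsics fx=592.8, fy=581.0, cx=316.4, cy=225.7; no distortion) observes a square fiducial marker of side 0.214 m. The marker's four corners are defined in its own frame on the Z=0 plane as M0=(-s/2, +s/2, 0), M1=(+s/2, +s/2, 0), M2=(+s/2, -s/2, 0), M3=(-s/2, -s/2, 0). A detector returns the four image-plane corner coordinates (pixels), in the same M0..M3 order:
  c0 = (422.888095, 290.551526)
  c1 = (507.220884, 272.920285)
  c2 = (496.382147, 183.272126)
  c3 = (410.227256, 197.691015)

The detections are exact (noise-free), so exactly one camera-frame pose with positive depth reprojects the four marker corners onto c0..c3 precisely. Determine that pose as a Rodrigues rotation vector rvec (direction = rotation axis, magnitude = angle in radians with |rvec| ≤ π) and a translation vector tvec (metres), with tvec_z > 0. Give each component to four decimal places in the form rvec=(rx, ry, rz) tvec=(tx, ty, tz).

rvec=(0.0824, -0.2483, -0.1607) tvec=(0.3243, 0.0245, 1.3384)

Intrinsics K: fx=592.8, fy=581.0, cx=316.4, cy=225.7
Marker side s = 0.214 m; corners in marker frame (Z=0):
  M0 = (-0.1070, +0.1070, 0)
  M1 = (+0.1070, +0.1070, 0)
  M2 = (+0.1070, -0.1070, 0)
  M3 = (-0.1070, -0.1070, 0)
Detected image corners:
  c0 = (422.888095, 290.551526) px
  c1 = (507.220884, 272.920285) px
  c2 = (496.382147, 183.272126) px
  c3 = (410.227256, 197.691015) px
Planar DLT: solve 8×8 A·h = b for H (H[2,2]=1):
  H  [+479.91344 +89.44009 +460.03755]
  H  [-32.97934 +444.07857 +236.32440]
  H  [+0.17773 +0.07539 +1.00000]
B = K⁻¹H; ‖b₁‖=0.747143, ‖b₂‖=0.747143; λ = 2/(‖b₁‖+‖b₂‖) = 1.338432, sign → tz>0 ⇒ λ=+1.338432
r₁ = λ·B[:,0] = (+0.95659,-0.16838,+0.23789); r₂ = λ·B[:,1] = (+0.14809,+0.98381,+0.10090)
r₃ = r₁×r₂ = (-0.25102,-0.06129,+0.96604); SVD([r₁ r₂ r₃]) → R = UVᵀ:
  R  [+0.95659 +0.14809 -0.25102]
  R  [-0.16838 +0.98381 -0.06129]
  R  [+0.23789 +0.10090 +0.96604]
t = (+0.32431, +0.02448, +1.33843) m
tr R = 2.906439; θ = arccos((tr R − 1)/2) = 0.307083 rad = 17.595°
axis k = ((R−Rᵀ)₃₂, (R−Rᵀ)₁₃, (R−Rᵀ)₂₁) / (2 sinθ) = (+0.268276, -0.808705, -0.523472)
rvec = θ·k = (+0.082383, -0.248340, -0.160750)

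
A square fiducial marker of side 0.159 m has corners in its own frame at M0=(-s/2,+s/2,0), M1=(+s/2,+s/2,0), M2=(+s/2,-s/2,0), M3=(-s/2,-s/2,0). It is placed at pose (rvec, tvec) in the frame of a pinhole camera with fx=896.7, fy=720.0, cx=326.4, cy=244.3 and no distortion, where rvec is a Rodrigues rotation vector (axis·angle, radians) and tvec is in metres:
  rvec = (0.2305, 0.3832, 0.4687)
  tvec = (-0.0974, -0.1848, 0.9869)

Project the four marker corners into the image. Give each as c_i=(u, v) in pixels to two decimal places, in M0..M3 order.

c0=(158.21, 137.27) c1=(268.88, 187.62) c2=(325.78, 78.83) c3=(206.94, 31.38)

Intrinsics K: fx=896.7, fy=720.0, cx=326.4, cy=244.3
Marker side s = 0.159 m; corners in marker frame (Z=0):
  M0 = (-0.0795, +0.0795, 0)
  M1 = (+0.0795, +0.0795, 0)
  M2 = (+0.0795, -0.0795, 0)
  M3 = (-0.0795, -0.0795, 0)
rvec = (0.2305, 0.3832, 0.4687), |rvec| = θ = 0.64781 rad = 37.117°
Rodrigues: sinθ=0.60344, 1−cosθ=0.20259; R = I + sinθ·[k]× + (1−cosθ)·[k]×²:
    [+0.82306 -0.39396 +0.40911]
    [+0.47924 +0.86830 -0.12801]
    [-0.30480 +0.30142 +0.90346]
t = (-0.0974, -0.1848, 0.9869) m
M0: Pc = R·M0+t = (-0.19415, -0.15387, +1.03509); u = 896.7·(-0.19415)/1.03509 + 326.4 = 158.2058, v = 720.0·(-0.15387)/1.03509 + 244.3 = 137.2699
M1: Pc = R·M1+t = (-0.06329, -0.07767, +0.98663); u = 896.7·(-0.06329)/0.98663 + 326.4 = 268.8820, v = 720.0·(-0.07767)/0.98663 + 244.3 = 187.6194
M2: Pc = R·M2+t = (-0.00065, -0.21573, +0.93871); u = 896.7·(-0.00065)/0.93871 + 326.4 = 325.7818, v = 720.0·(-0.21573)/0.93871 + 244.3 = 78.8320
M3: Pc = R·M3+t = (-0.13151, -0.29193, +0.98717); u = 896.7·(-0.13151)/0.98717 + 326.4 = 206.9390, v = 720.0·(-0.29193)/0.98717 + 244.3 = 31.3788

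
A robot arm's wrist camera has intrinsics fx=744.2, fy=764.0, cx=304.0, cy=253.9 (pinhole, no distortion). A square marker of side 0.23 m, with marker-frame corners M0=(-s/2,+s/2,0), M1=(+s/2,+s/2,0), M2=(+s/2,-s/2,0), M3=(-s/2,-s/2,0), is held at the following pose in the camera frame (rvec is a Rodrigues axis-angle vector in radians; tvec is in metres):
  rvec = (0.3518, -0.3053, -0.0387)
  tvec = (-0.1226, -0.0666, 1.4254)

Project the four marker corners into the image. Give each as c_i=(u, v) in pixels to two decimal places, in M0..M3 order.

Intrinsics K: fx=744.2, fy=764.0, cx=304.0, cy=253.9
Marker side s = 0.23 m; corners in marker frame (Z=0):
  M0 = (-0.1150, +0.1150, 0)
  M1 = (+0.1150, +0.1150, 0)
  M2 = (+0.1150, -0.1150, 0)
  M3 = (-0.1150, -0.1150, 0)
rvec = (0.3518, -0.3053, -0.0387), |rvec| = θ = 0.46741 rad = 26.780°
Rodrigues: sinθ=0.45057, 1−cosθ=0.10726; R = I + sinθ·[k]× + (1−cosθ)·[k]×²:
    [+0.95350 -0.01543 -0.30099]
    [-0.09004 +0.93850 -0.33333]
    [+0.28762 +0.34493 +0.89348]
t = (-0.1226, -0.0666, 1.4254) m
M0: Pc = R·M0+t = (-0.23403, +0.05168, +1.43199); u = 744.2·(-0.23403)/1.43199 + 304.0 = 182.3772, v = 764.0·(+0.05168)/1.43199 + 253.9 = 281.4736
M1: Pc = R·M1+t = (-0.01472, +0.03097, +1.49814); u = 744.2·(-0.01472)/1.49814 + 304.0 = 296.6873, v = 764.0·(+0.03097)/1.49814 + 253.9 = 269.6953
M2: Pc = R·M2+t = (-0.01117, -0.18488, +1.41881); u = 744.2·(-0.01117)/1.41881 + 304.0 = 298.1394, v = 764.0·(-0.18488)/1.41881 + 253.9 = 154.3448
M3: Pc = R·M3+t = (-0.23048, -0.16417, +1.35266); u = 744.2·(-0.23048)/1.35266 + 304.0 = 177.1959, v = 764.0·(-0.16417)/1.35266 + 253.9 = 161.1725

c0=(182.38, 281.47) c1=(296.69, 269.70) c2=(298.14, 154.34) c3=(177.20, 161.17)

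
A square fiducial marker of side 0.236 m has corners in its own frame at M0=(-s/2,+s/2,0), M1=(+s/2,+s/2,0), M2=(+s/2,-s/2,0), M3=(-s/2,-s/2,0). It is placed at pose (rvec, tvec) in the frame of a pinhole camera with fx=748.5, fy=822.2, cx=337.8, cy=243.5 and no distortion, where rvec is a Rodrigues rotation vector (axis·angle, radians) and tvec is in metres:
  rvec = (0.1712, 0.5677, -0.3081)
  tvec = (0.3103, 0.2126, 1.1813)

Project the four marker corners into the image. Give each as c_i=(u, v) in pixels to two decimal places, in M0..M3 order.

c0=(490.01, 473.89) c1=(633.09, 459.36) c2=(584.75, 298.05) c3=(444.71, 329.76)

Intrinsics K: fx=748.5, fy=822.2, cx=337.8, cy=243.5
Marker side s = 0.236 m; corners in marker frame (Z=0):
  M0 = (-0.1180, +0.1180, 0)
  M1 = (+0.1180, +0.1180, 0)
  M2 = (+0.1180, -0.1180, 0)
  M3 = (-0.1180, -0.1180, 0)
rvec = (0.1712, 0.5677, -0.3081), |rvec| = θ = 0.66822 rad = 38.286°
Rodrigues: sinθ=0.61959, 1−cosθ=0.21507; R = I + sinθ·[k]× + (1−cosθ)·[k]×²:
    [+0.79904 +0.33249 +0.50098]
    [-0.23886 +0.94016 -0.24299]
    [-0.55179 +0.07449 +0.83065]
t = (0.3103, 0.2126, 1.1813) m
M0: Pc = R·M0+t = (+0.25525, +0.35172, +1.25520); u = 748.5·(+0.25525)/1.25520 + 337.8 = 490.0085, v = 822.2·(+0.35172)/1.25520 + 243.5 = 473.8918
M1: Pc = R·M1+t = (+0.44382, +0.29535, +1.12498); u = 748.5·(+0.44382)/1.12498 + 337.8 = 633.0945, v = 822.2·(+0.29535)/1.12498 + 243.5 = 459.3611
M2: Pc = R·M2+t = (+0.36535, +0.07348, +1.10740); u = 748.5·(+0.36535)/1.10740 + 337.8 = 584.7453, v = 822.2·(+0.07348)/1.10740 + 243.5 = 298.0524
M3: Pc = R·M3+t = (+0.17678, +0.12985, +1.23762); u = 748.5·(+0.17678)/1.23762 + 337.8 = 444.7140, v = 822.2·(+0.12985)/1.23762 + 243.5 = 329.7625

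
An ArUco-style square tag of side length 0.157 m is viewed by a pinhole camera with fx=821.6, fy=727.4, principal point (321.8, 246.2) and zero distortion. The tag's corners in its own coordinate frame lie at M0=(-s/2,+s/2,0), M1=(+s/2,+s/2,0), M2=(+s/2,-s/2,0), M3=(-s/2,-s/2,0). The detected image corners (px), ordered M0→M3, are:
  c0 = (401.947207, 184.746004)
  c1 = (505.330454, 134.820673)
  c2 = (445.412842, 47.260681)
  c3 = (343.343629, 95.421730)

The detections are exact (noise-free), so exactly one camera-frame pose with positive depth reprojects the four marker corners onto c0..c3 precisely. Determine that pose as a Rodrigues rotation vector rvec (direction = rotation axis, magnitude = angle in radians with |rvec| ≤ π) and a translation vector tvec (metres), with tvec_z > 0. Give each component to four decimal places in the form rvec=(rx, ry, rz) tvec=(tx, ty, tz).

Intrinsics K: fx=821.6, fy=727.4, cx=321.8, cy=246.2
Marker side s = 0.157 m; corners in marker frame (Z=0):
  M0 = (-0.0785, +0.0785, 0)
  M1 = (+0.0785, +0.0785, 0)
  M2 = (+0.0785, -0.0785, 0)
  M3 = (-0.0785, -0.0785, 0)
Detected image corners:
  c0 = (401.947207, 184.746004) px
  c1 = (505.330454, 134.820673) px
  c2 = (445.412842, 47.260681) px
  c3 = (343.343629, 95.421730) px
Planar DLT: solve 8×8 A·h = b for H (H[2,2]=1):
  H  [+680.57226 +327.75622 +423.98591]
  H  [-305.15632 +549.74724 +115.03580]
  H  [+0.06204 -0.11726 +1.00000]
B = K⁻¹H; ‖b₁‖=0.918913, ‖b₂‖=0.918913; λ = 2/(‖b₁‖+‖b₂‖) = 1.088243, sign → tz>0 ⇒ λ=+1.088243
r₁ = λ·B[:,0] = (+0.87500,-0.47939,+0.06751); r₂ = λ·B[:,1] = (+0.48411,+0.86565,-0.12761)
r₃ = r₁×r₂ = (+0.00273,+0.14434,+0.98952); SVD([r₁ r₂ r₃]) → R = UVᵀ:
  R  [+0.87500 +0.48411 +0.00273]
  R  [-0.47939 +0.86565 +0.14434]
  R  [+0.06751 -0.12761 +0.98952]
t = (+0.13535, -0.19623, +1.08824) m
tr R = 2.730181; θ = arccos((tr R − 1)/2) = 0.525465 rad = 30.107°
axis k = ((R−Rᵀ)₃₂, (R−Rᵀ)₁₃, (R−Rᵀ)₂₁) / (2 sinθ) = (-0.271075, -0.064567, -0.960390)
rvec = θ·k = (-0.142440, -0.033928, -0.504652)

rvec=(-0.1424, -0.0339, -0.5047) tvec=(0.1353, -0.1962, 1.0882)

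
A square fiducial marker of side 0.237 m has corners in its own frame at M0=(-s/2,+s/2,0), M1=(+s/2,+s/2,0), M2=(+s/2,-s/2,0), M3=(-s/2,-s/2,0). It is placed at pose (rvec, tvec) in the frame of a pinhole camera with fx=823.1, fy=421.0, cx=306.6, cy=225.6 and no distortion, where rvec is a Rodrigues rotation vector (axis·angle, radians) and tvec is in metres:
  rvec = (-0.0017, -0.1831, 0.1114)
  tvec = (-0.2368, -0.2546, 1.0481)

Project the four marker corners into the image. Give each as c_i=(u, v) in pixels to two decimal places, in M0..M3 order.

Intrinsics K: fx=823.1, fy=421.0, cx=306.6, cy=225.6
Marker side s = 0.237 m; corners in marker frame (Z=0):
  M0 = (-0.1185, +0.1185, 0)
  M1 = (+0.1185, +0.1185, 0)
  M2 = (+0.1185, -0.1185, 0)
  M3 = (-0.1185, -0.1185, 0)
rvec = (-0.0017, -0.1831, 0.1114), |rvec| = θ = 0.21433 rad = 12.280°
Rodrigues: sinθ=0.21270, 1−cosθ=0.02288; R = I + sinθ·[k]× + (1−cosθ)·[k]×²:
    [+0.97712 -0.11039 -0.18180]
    [+0.11070 +0.99382 -0.00847]
    [+0.18161 -0.01185 +0.98330]
t = (-0.2368, -0.2546, 1.0481) m
M0: Pc = R·M0+t = (-0.36567, -0.14995, +1.02518); u = 823.1·(-0.36567)/1.02518 + 306.6 = 13.0081, v = 421.0·(-0.14995)/1.02518 + 225.6 = 164.0209
M1: Pc = R·M1+t = (-0.13409, -0.12371, +1.06822); u = 823.1·(-0.13409)/1.06822 + 306.6 = 203.2765, v = 421.0·(-0.12371)/1.06822 + 225.6 = 176.8424
M2: Pc = R·M2+t = (-0.10793, -0.35925, +1.07102); u = 823.1·(-0.10793)/1.07102 + 306.6 = 223.6543, v = 421.0·(-0.35925)/1.07102 + 225.6 = 84.3858
M3: Pc = R·M3+t = (-0.33951, -0.38549, +1.02798); u = 823.1·(-0.33951)/1.02798 + 306.6 = 34.7588, v = 421.0·(-0.38549)/1.02798 + 225.6 = 67.7283

c0=(13.01, 164.02) c1=(203.28, 176.84) c2=(223.65, 84.39) c3=(34.76, 67.73)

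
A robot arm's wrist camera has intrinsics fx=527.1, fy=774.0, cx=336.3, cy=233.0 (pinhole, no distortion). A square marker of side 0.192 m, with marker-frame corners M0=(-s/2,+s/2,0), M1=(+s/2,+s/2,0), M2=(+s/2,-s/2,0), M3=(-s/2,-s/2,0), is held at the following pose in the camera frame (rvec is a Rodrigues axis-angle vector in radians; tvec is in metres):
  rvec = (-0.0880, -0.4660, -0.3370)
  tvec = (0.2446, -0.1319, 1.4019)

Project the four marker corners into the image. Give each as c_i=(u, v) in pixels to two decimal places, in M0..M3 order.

c0=(412.59, 225.64) c1=(466.77, 195.39) c2=(442.98, 98.73) c3=(387.33, 122.73)

Intrinsics K: fx=527.1, fy=774.0, cx=336.3, cy=233.0
Marker side s = 0.192 m; corners in marker frame (Z=0):
  M0 = (-0.0960, +0.0960, 0)
  M1 = (+0.0960, +0.0960, 0)
  M2 = (+0.0960, -0.0960, 0)
  M3 = (-0.0960, -0.0960, 0)
rvec = (-0.0880, -0.4660, -0.3370), |rvec| = θ = 0.58178 rad = 33.334°
Rodrigues: sinθ=0.54951, 1−cosθ=0.16451; R = I + sinθ·[k]× + (1−cosθ)·[k]×²:
    [+0.83925 +0.33824 -0.42574]
    [-0.29838 +0.94104 +0.15945]
    [+0.45457 -0.00679 +0.89069]
t = (0.2446, -0.1319, 1.4019) m
M0: Pc = R·M0+t = (+0.19650, -0.01292, +1.35761); u = 527.1·(+0.19650)/1.35761 + 336.3 = 412.5935, v = 774.0·(-0.01292)/1.35761 + 233.0 = 225.6361
M1: Pc = R·M1+t = (+0.35764, -0.07020, +1.44489); u = 527.1·(+0.35764)/1.44489 + 336.3 = 466.7680, v = 774.0·(-0.07020)/1.44489 + 233.0 = 195.3926
M2: Pc = R·M2+t = (+0.29270, -0.25088, +1.44619); u = 527.1·(+0.29270)/1.44619 + 336.3 = 442.9806, v = 774.0·(-0.25088)/1.44619 + 233.0 = 98.7273
M3: Pc = R·M3+t = (+0.13156, -0.19360, +1.35891); u = 527.1·(+0.13156)/1.35891 + 336.3 = 387.3303, v = 774.0·(-0.19360)/1.35891 + 233.0 = 122.7334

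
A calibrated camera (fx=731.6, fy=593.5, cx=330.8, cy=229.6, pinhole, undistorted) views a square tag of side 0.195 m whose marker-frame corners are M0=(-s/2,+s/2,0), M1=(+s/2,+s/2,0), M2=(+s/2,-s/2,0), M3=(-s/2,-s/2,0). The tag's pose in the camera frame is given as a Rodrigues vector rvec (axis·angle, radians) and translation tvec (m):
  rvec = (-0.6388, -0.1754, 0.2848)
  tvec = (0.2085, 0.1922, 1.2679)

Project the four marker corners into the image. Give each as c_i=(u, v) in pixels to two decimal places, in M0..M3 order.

c0=(389.28, 346.29) c1=(499.65, 374.85) c2=(506.77, 295.51) c3=(406.40, 268.66)

Intrinsics K: fx=731.6, fy=593.5, cx=330.8, cy=229.6
Marker side s = 0.195 m; corners in marker frame (Z=0):
  M0 = (-0.0975, +0.0975, 0)
  M1 = (+0.0975, +0.0975, 0)
  M2 = (+0.0975, -0.0975, 0)
  M3 = (-0.0975, -0.0975, 0)
rvec = (-0.6388, -0.1754, 0.2848), |rvec| = θ = 0.72107 rad = 41.314°
Rodrigues: sinθ=0.66019, 1−cosθ=0.24890; R = I + sinθ·[k]× + (1−cosθ)·[k]×²:
    [+0.94644 -0.20712 -0.24768]
    [+0.31439 +0.76583 +0.56095]
    [+0.07350 -0.60878 +0.78993]
t = (0.2085, 0.1922, 1.2679) m
M0: Pc = R·M0+t = (+0.09603, +0.23622, +1.20138); u = 731.6·(+0.09603)/1.20138 + 330.8 = 389.2778, v = 593.5·(+0.23622)/1.20138 + 229.6 = 346.2940
M1: Pc = R·M1+t = (+0.28058, +0.29752, +1.21571); u = 731.6·(+0.28058)/1.21571 + 330.8 = 499.6524, v = 593.5·(+0.29752)/1.21571 + 229.6 = 374.8475
M2: Pc = R·M2+t = (+0.32097, +0.14818, +1.33442); u = 731.6·(+0.32097)/1.33442 + 330.8 = 506.7737, v = 593.5·(+0.14818)/1.33442 + 229.6 = 295.5070
M3: Pc = R·M3+t = (+0.13642, +0.08688, +1.32009); u = 731.6·(+0.13642)/1.32009 + 330.8 = 406.4022, v = 593.5·(+0.08688)/1.32009 + 229.6 = 268.6599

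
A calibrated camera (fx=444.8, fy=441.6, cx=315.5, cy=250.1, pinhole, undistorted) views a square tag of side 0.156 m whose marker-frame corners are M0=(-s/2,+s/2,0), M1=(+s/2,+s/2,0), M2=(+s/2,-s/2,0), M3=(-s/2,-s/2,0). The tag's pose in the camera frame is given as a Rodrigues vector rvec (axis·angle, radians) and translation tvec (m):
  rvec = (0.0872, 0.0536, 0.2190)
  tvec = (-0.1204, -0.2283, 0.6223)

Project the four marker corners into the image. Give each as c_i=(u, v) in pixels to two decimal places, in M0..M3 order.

Intrinsics K: fx=444.8, fy=441.6, cx=315.5, cy=250.1
Marker side s = 0.156 m; corners in marker frame (Z=0):
  M0 = (-0.0780, +0.0780, 0)
  M1 = (+0.0780, +0.0780, 0)
  M2 = (+0.0780, -0.0780, 0)
  M3 = (-0.0780, -0.0780, 0)
rvec = (0.0872, 0.0536, 0.2190), |rvec| = θ = 0.24174 rad = 13.851°
Rodrigues: sinθ=0.23939, 1−cosθ=0.02908; R = I + sinθ·[k]× + (1−cosθ)·[k]×²:
    [+0.97471 -0.21455 +0.06258]
    [+0.21920 +0.97235 -0.08051]
    [-0.04358 +0.09219 +0.99479]
t = (-0.1204, -0.2283, 0.6223) m
M0: Pc = R·M0+t = (-0.21316, -0.16955, +0.63289); u = 444.8·(-0.21316)/0.63289 + 315.5 = 165.6883, v = 441.6·(-0.16955)/0.63289 + 250.1 = 131.7935
M1: Pc = R·M1+t = (-0.06111, -0.13536, +0.62609); u = 444.8·(-0.06111)/0.62609 + 315.5 = 272.0868, v = 441.6·(-0.13536)/0.62609 + 250.1 = 154.6276
M2: Pc = R·M2+t = (-0.02764, -0.28705, +0.61171); u = 444.8·(-0.02764)/0.61171 + 315.5 = 295.4031, v = 441.6·(-0.28705)/0.61171 + 250.1 = 42.8784
M3: Pc = R·M3+t = (-0.17969, -0.32124, +0.61851); u = 444.8·(-0.17969)/0.61851 + 315.5 = 186.2742, v = 441.6·(-0.32124)/0.61851 + 250.1 = 20.7415

c0=(165.69, 131.79) c1=(272.09, 154.63) c2=(295.40, 42.88) c3=(186.27, 20.74)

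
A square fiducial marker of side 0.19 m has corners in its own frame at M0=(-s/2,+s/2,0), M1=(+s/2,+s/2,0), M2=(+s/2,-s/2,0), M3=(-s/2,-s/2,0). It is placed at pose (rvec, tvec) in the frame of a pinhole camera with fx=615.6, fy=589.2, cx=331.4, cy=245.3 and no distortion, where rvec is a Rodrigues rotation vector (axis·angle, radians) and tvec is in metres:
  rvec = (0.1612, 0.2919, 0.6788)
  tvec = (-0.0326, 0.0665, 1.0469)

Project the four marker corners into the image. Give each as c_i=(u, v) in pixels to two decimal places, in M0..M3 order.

Intrinsics K: fx=615.6, fy=589.2, cx=331.4, cy=245.3
Marker side s = 0.19 m; corners in marker frame (Z=0):
  M0 = (-0.0950, +0.0950, 0)
  M1 = (+0.0950, +0.0950, 0)
  M2 = (+0.0950, -0.0950, 0)
  M3 = (-0.0950, -0.0950, 0)
rvec = (0.1612, 0.2919, 0.6788), |rvec| = θ = 0.75628 rad = 43.332°
Rodrigues: sinθ=0.68622, 1−cosθ=0.27261; R = I + sinθ·[k]× + (1−cosθ)·[k]×²:
    [+0.73978 -0.59349 +0.31701]
    [+0.63834 +0.76800 -0.05183]
    [-0.21271 +0.24070 +0.94700]
t = (-0.0326, 0.0665, 1.0469) m
M0: Pc = R·M0+t = (-0.15926, +0.07882, +1.08997); u = 615.6·(-0.15926)/1.08997 + 331.4 = 241.4522, v = 589.2·(+0.07882)/1.08997 + 245.3 = 287.9059
M1: Pc = R·M1+t = (-0.01870, +0.20010, +1.04956); u = 615.6·(-0.01870)/1.04956 + 331.4 = 320.4303, v = 589.2·(+0.20010)/1.04956 + 245.3 = 357.6335
M2: Pc = R·M2+t = (+0.09406, +0.05418, +1.00383); u = 615.6·(+0.09406)/1.00383 + 331.4 = 389.0830, v = 589.2·(+0.05418)/1.00383 + 245.3 = 277.1026
M3: Pc = R·M3+t = (-0.04650, -0.06710, +1.04424); u = 615.6·(-0.04650)/1.04424 + 331.4 = 303.9889, v = 589.2·(-0.06710)/1.04424 + 245.3 = 207.4379

c0=(241.45, 287.91) c1=(320.43, 357.63) c2=(389.08, 277.10) c3=(303.99, 207.44)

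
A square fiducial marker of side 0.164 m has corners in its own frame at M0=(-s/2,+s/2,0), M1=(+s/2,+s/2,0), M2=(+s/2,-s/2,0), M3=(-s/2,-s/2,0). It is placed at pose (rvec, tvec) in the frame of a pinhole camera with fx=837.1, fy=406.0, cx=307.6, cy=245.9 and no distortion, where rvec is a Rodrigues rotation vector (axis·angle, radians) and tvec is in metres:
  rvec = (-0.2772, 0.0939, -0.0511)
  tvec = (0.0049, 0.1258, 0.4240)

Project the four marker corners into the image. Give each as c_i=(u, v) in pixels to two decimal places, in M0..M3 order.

c0=(156.82, 454.41) c1=(497.57, 451.14) c2=(466.35, 284.55) c3=(160.51, 292.64)

Intrinsics K: fx=837.1, fy=406.0, cx=307.6, cy=245.9
Marker side s = 0.164 m; corners in marker frame (Z=0):
  M0 = (-0.0820, +0.0820, 0)
  M1 = (+0.0820, +0.0820, 0)
  M2 = (+0.0820, -0.0820, 0)
  M3 = (-0.0820, -0.0820, 0)
rvec = (-0.2772, 0.0939, -0.0511), |rvec| = θ = 0.29710 rad = 17.023°
Rodrigues: sinθ=0.29275, 1−cosθ=0.04381; R = I + sinθ·[k]× + (1−cosθ)·[k]×²:
    [+0.99433 +0.03743 +0.09956]
    [-0.06327 +0.96057 +0.27076]
    [-0.08549 -0.27552 +0.95749]
t = (0.0049, 0.1258, 0.4240) m
M0: Pc = R·M0+t = (-0.07357, +0.20975, +0.40842); u = 837.1·(-0.07357)/0.40842 + 307.6 = 156.8191, v = 406.0·(+0.20975)/0.40842 + 245.9 = 454.4129
M1: Pc = R·M1+t = (+0.08950, +0.19938, +0.39440); u = 837.1·(+0.08950)/0.39440 + 307.6 = 497.5714, v = 406.0·(+0.19938)/0.39440 + 245.9 = 451.1440
M2: Pc = R·M2+t = (+0.08337, +0.04185, +0.43958); u = 837.1·(+0.08337)/0.43958 + 307.6 = 466.3534, v = 406.0·(+0.04185)/0.43958 + 245.9 = 284.5486
M3: Pc = R·M3+t = (-0.07970, +0.05222, +0.45360); u = 837.1·(-0.07970)/0.45360 + 307.6 = 160.5100, v = 406.0·(+0.05222)/0.45360 + 245.9 = 292.6414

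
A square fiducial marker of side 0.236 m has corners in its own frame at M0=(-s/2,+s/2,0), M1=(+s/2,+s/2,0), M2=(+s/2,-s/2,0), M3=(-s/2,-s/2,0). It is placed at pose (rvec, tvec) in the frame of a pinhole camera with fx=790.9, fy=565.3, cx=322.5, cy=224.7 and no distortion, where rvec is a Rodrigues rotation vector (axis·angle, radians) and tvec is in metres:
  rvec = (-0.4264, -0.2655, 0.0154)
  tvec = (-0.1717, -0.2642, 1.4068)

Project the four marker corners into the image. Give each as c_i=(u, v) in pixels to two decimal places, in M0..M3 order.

Intrinsics K: fx=790.9, fy=565.3, cx=322.5, cy=224.7
Marker side s = 0.236 m; corners in marker frame (Z=0):
  M0 = (-0.1180, +0.1180, 0)
  M1 = (+0.1180, +0.1180, 0)
  M2 = (+0.1180, -0.1180, 0)
  M3 = (-0.1180, -0.1180, 0)
rvec = (-0.4264, -0.2655, 0.0154), |rvec| = θ = 0.50254 rad = 28.793°
Rodrigues: sinθ=0.48165, 1−cosθ=0.12364; R = I + sinθ·[k]× + (1−cosθ)·[k]×²:
    [+0.96537 +0.04066 -0.25768]
    [+0.07018 +0.91087 +0.40668]
    [+0.25125 -0.41068 +0.87648]
t = (-0.1717, -0.2642, 1.4068) m
M0: Pc = R·M0+t = (-0.28082, -0.16500, +1.32869); u = 790.9·(-0.28082)/1.32869 + 322.5 = 155.3452, v = 565.3·(-0.16500)/1.32869 + 224.7 = 154.5003
M1: Pc = R·M1+t = (-0.05299, -0.14844, +1.38799); u = 790.9·(-0.05299)/1.38799 + 322.5 = 292.3067, v = 565.3·(-0.14844)/1.38799 + 224.7 = 164.2452
M2: Pc = R·M2+t = (-0.06258, -0.36340, +1.48491); u = 790.9·(-0.06258)/1.48491 + 322.5 = 289.1661, v = 565.3·(-0.36340)/1.48491 + 224.7 = 86.3542
M3: Pc = R·M3+t = (-0.29041, -0.37996, +1.42561); u = 790.9·(-0.29041)/1.42561 + 322.5 = 161.3853, v = 565.3·(-0.37996)/1.42561 + 224.7 = 74.0322

c0=(155.35, 154.50) c1=(292.31, 164.25) c2=(289.17, 86.35) c3=(161.39, 74.03)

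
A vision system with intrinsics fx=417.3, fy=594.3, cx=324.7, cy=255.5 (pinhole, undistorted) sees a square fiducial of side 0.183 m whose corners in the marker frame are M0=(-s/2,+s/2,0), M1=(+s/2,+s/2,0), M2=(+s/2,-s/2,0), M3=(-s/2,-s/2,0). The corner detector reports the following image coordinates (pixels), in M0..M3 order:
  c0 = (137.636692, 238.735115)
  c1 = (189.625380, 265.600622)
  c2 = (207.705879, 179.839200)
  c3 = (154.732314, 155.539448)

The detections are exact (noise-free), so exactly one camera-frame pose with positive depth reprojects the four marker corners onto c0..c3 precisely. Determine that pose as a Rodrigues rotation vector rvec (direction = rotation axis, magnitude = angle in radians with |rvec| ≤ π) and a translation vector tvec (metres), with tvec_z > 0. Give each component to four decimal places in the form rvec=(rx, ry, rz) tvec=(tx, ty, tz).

rvec=(0.0176, 0.2285, 0.3122) tvec=(-0.4505, -0.0945, 1.2307)

Intrinsics K: fx=417.3, fy=594.3, cx=324.7, cy=255.5
Marker side s = 0.183 m; corners in marker frame (Z=0):
  M0 = (-0.0915, +0.0915, 0)
  M1 = (+0.0915, +0.0915, 0)
  M2 = (+0.0915, -0.0915, 0)
  M3 = (-0.0915, -0.0915, 0)
Detected image corners:
  c0 = (137.636692, 238.735115) px
  c1 = (189.625380, 265.600622) px
  c2 = (207.705879, 179.839200) px
  c3 = (154.732314, 155.539448) px
Planar DLT: solve 8×8 A·h = b for H (H[2,2]=1):
  H  [+255.93042 -88.71956 +171.96132]
  H  [+102.27377 +470.46049 +209.88391]
  H  [-0.17887 +0.04260 +1.00000]
B = K⁻¹H; ‖b₁‖=0.812534, ‖b₂‖=0.812533; λ = 2/(‖b₁‖+‖b₂‖) = 1.230719, sign → tz>0 ⇒ λ=+1.230719
r₁ = λ·B[:,0] = (+0.92609,+0.30644,-0.22014); r₂ = λ·B[:,1] = (-0.30245,+0.95172,+0.05243)
r₃ = r₁×r₂ = (+0.22557,+0.01802,+0.97406); SVD([r₁ r₂ r₃]) → R = UVᵀ:
  R  [+0.92609 -0.30245 +0.22557]
  R  [+0.30644 +0.95172 +0.01802]
  R  [-0.22014 +0.05243 +0.97406]
t = (-0.45046, -0.09447, +1.23072) m
tr R = 2.851867; θ = arccos((tr R − 1)/2) = 0.387296 rad = 22.190°
axis k = ((R−Rᵀ)₃₂, (R−Rᵀ)₁₃, (R−Rᵀ)₂₁) / (2 sinθ) = (+0.045555, +0.590053, +0.806078)
rvec = θ·k = (+0.017643, +0.228525, +0.312191)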